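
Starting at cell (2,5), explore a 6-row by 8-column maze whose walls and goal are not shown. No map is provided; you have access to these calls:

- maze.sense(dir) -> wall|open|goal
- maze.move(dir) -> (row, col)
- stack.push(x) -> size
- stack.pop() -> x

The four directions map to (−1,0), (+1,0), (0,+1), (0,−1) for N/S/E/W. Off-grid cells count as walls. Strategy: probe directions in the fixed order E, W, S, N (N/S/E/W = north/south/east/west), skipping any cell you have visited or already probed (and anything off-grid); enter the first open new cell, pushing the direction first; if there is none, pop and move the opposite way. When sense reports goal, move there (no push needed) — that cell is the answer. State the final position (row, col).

Now I run maze.sense(dir='east'), and observe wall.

I call maze.sense(dir='west'), giving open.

I invoke stack.push(x='west'), which returns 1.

Then maze.move(dir='west'), which returns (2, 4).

Now I run maze.sense(dir='west'), which returns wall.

I use maze.sense(dir='south'), and see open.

Next I call stack.push(x='south'), : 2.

Calling maze.move(dir='south'), giving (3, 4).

Using maze.sense(dir='east'), and observe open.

I use stack.push(x='east'), : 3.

Calling maze.move(dir='east'), yielding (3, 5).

I use maze.sense(dir='east'), giving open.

Next I call stack.push(x='east'), and observe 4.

I use maze.move(dir='east'), and see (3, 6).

I run maze.sense(dir='east'), — result: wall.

I use maze.sense(dir='south'), and observe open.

Now I run stack.push(x='south'), giving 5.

I call maze.move(dir='south'), — result: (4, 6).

Invoking maze.sense(dir='east'), — result: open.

I use stack.push(x='east'), — result: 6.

I try maze.move(dir='east'), yielding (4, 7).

Next I call maze.sense(dir='south'), : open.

Calling stack.push(x='south'), which returns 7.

I invoke maze.move(dir='south'), → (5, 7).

Using maze.sense(dir='west'), which returns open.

Invoking stack.push(x='west'), → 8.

I try maze.move(dir='west'), and observe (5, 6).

Calling maze.sense(dir='west'), giving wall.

Calling stack.pop(), giving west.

Then maze.move(dir='east'), and see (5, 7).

I use stack.pop, : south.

Then maze.move(dir='north'), : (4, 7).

Next I call stack.pop(), → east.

Using maze.move(dir='west'), → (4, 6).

I run maze.sense(dir='west'), : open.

Then stack.push(x='west'), yielding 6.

Now I run maze.move(dir='west'), : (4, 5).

I try maze.sense(dir='west'), → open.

Using stack.push(x='west'), → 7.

Now I run maze.move(dir='west'), and see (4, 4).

Now I run maze.sense(dir='west'), which returns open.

I invoke stack.push(x='west'), yielding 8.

Invoking maze.move(dir='west'), — result: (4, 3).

Using maze.sense(dir='west'), yielding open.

I call stack.push(x='west'), — result: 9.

Using maze.move(dir='west'), — result: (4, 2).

I try maze.sense(dir='west'), — result: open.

Invoking stack.push(x='west'), which returns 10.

Calling maze.move(dir='west'), and see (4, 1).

I invoke maze.sense(dir='west'), yielding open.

I call stack.push(x='west'), and see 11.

Invoking maze.move(dir='west'), and see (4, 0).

Calling maze.sense(dir='south'), which returns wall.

Invoking maze.sense(dir='north'), and get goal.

I run maze.move(dir='north'), and observe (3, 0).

Answer: (3, 0)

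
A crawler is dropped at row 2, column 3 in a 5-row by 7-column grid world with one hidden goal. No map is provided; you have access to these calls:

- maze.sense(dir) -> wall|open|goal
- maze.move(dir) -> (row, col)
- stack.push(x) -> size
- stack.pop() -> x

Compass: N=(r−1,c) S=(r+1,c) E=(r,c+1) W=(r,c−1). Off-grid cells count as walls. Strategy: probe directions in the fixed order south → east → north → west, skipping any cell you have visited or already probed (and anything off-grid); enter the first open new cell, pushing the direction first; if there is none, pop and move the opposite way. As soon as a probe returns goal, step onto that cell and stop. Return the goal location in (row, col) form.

I call sense with dir=south, and observe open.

Calling push with x=south, → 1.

I use move with dir=south, and get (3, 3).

Then sense with dir=south, which returns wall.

I use sense with dir=east, yielding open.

Next I call push with x=east, → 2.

Using move with dir=east, yielding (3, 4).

I call sense with dir=south, giving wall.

Then sense with dir=east, and see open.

Now I run push with x=east, yielding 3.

Calling move with dir=east, yielding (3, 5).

Calling sense with dir=south, which returns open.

Using push with x=south, which returns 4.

Now I run move with dir=south, yielding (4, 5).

Next I call sense with dir=east, : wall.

Next I call pop(), — result: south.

I run move with dir=north, and see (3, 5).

Invoking sense with dir=east, → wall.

Invoking sense with dir=north, and observe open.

I call push with x=north, : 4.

I call move with dir=north, and see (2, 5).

Calling sense with dir=east, and see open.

Then push with x=east, yielding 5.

Then move with dir=east, and get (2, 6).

Then sense with dir=north, — result: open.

Invoking push with x=north, and observe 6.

Calling move with dir=north, and get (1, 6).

I try sense with dir=north, → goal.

Then move with dir=north, giving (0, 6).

Answer: (0, 6)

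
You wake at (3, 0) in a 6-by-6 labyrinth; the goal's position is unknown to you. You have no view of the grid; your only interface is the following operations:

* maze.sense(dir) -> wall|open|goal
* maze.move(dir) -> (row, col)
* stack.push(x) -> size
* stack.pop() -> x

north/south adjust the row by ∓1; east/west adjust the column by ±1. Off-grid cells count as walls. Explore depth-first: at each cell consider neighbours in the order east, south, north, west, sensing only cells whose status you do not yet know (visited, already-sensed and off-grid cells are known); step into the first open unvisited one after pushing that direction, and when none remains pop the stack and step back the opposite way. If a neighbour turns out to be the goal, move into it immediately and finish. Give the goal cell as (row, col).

# maze.sense(dir→east) : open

# stack.push(x→east) : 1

# maze.move(dir→east) : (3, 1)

# maze.sense(dir→east) : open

# stack.push(x→east) : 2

# maze.move(dir→east) : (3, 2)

# maze.sense(dir→east) : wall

# maze.sense(dir→south) : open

# stack.push(x→south) : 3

# maze.move(dir→south) : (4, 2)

# maze.sense(dir→east) : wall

# maze.sense(dir→south) : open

# stack.push(x→south) : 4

# maze.move(dir→south) : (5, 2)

# maze.sense(dir→east) : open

# stack.push(x→east) : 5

# maze.move(dir→east) : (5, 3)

# maze.sense(dir→east) : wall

# stack.pop() : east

# maze.move(dir→west) : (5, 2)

# maze.sense(dir→west) : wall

# stack.pop() : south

# maze.move(dir→north) : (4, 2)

# maze.sense(dir→west) : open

# stack.push(x→west) : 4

# maze.move(dir→west) : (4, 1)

# maze.sense(dir→west) : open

# stack.push(x→west) : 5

# maze.move(dir→west) : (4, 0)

# maze.sense(dir→south) : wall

# stack.pop() : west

# maze.move(dir→east) : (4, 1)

# stack.pop() : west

# maze.move(dir→east) : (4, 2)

# stack.pop() : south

# maze.move(dir→north) : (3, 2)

# maze.sense(dir→north) : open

# stack.push(x→north) : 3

# maze.move(dir→north) : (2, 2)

# maze.sense(dir→east) : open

# stack.push(x→east) : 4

# maze.move(dir→east) : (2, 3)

# maze.sense(dir→east) : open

# stack.push(x→east) : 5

# maze.move(dir→east) : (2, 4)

# maze.sense(dir→east) : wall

# maze.sense(dir→south) : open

# stack.push(x→south) : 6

# maze.move(dir→south) : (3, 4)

# maze.sense(dir→east) : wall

# maze.sense(dir→south) : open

# stack.push(x→south) : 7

# maze.move(dir→south) : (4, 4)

# maze.sense(dir→east) : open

# stack.push(x→east) : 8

# maze.move(dir→east) : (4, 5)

# maze.sense(dir→south) : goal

# maze.move(dir→south) : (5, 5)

Answer: (5, 5)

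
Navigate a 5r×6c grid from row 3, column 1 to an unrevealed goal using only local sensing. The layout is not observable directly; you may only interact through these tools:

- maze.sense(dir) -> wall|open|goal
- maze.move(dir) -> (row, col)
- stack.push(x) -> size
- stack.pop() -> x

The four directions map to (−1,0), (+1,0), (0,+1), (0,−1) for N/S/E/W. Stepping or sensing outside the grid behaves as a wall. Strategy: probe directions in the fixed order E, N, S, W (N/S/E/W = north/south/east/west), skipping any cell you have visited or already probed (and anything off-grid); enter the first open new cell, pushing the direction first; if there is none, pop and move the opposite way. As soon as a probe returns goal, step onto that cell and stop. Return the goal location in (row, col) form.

[in] maze.sense dir='east'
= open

[in] stack.push x='east'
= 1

[in] maze.move dir='east'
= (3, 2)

[in] maze.sense dir='east'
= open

[in] stack.push x='east'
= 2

[in] maze.move dir='east'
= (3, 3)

[in] maze.sense dir='east'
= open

[in] stack.push x='east'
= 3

[in] maze.move dir='east'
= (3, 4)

[in] maze.sense dir='east'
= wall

[in] maze.sense dir='north'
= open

[in] stack.push x='north'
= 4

[in] maze.move dir='north'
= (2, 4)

[in] maze.sense dir='east'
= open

[in] stack.push x='east'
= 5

[in] maze.move dir='east'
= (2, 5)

[in] maze.sense dir='north'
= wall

[in] stack.pop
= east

[in] maze.move dir='west'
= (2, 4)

[in] maze.sense dir='north'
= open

[in] stack.push x='north'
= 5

[in] maze.move dir='north'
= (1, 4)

[in] maze.sense dir='north'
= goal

[in] maze.move dir='north'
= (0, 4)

Answer: (0, 4)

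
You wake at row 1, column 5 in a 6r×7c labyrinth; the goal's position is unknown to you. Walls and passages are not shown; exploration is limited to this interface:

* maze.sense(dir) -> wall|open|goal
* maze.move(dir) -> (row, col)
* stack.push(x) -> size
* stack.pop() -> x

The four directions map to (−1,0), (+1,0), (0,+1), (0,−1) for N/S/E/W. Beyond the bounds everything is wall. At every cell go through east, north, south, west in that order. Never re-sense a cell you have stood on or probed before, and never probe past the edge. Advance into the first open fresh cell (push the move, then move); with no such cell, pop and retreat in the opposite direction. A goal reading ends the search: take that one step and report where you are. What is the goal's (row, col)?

;; 1. maze.sense(dir→east) == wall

;; 2. maze.sense(dir→north) == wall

;; 3. maze.sense(dir→south) == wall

;; 4. maze.sense(dir→west) == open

;; 5. stack.push(x→west) == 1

;; 6. maze.move(dir→west) == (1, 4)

;; 7. maze.sense(dir→north) == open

;; 8. stack.push(x→north) == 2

;; 9. maze.move(dir→north) == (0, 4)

;; 10. maze.sense(dir→west) == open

;; 11. stack.push(x→west) == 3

;; 12. maze.move(dir→west) == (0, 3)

;; 13. maze.sense(dir→south) == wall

;; 14. maze.sense(dir→west) == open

;; 15. stack.push(x→west) == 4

;; 16. maze.move(dir→west) == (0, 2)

;; 17. maze.sense(dir→south) == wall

;; 18. maze.sense(dir→west) == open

;; 19. stack.push(x→west) == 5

;; 20. maze.move(dir→west) == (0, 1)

;; 21. maze.sense(dir→south) == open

;; 22. stack.push(x→south) == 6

;; 23. maze.move(dir→south) == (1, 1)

;; 24. maze.sense(dir→south) == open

;; 25. stack.push(x→south) == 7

;; 26. maze.move(dir→south) == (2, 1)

;; 27. maze.sense(dir→east) == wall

;; 28. maze.sense(dir→south) == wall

;; 29. maze.sense(dir→west) == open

;; 30. stack.push(x→west) == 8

;; 31. maze.move(dir→west) == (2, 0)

;; 32. maze.sense(dir→north) == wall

;; 33. maze.sense(dir→south) == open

;; 34. stack.push(x→south) == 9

;; 35. maze.move(dir→south) == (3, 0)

;; 36. maze.sense(dir→south) == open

;; 37. stack.push(x→south) == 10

;; 38. maze.move(dir→south) == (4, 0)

;; 39. maze.sense(dir→east) == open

;; 40. stack.push(x→east) == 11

;; 41. maze.move(dir→east) == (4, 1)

;; 42. maze.sense(dir→east) == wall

;; 43. maze.sense(dir→south) == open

;; 44. stack.push(x→south) == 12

;; 45. maze.move(dir→south) == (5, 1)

;; 46. maze.sense(dir→east) == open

;; 47. stack.push(x→east) == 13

;; 48. maze.move(dir→east) == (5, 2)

;; 49. maze.sense(dir→east) == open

;; 50. stack.push(x→east) == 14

;; 51. maze.move(dir→east) == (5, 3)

;; 52. maze.sense(dir→east) == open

;; 53. stack.push(x→east) == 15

;; 54. maze.move(dir→east) == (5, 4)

;; 55. maze.sense(dir→east) == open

;; 56. stack.push(x→east) == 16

;; 57. maze.move(dir→east) == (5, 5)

;; 58. maze.sense(dir→east) == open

;; 59. stack.push(x→east) == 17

;; 60. maze.move(dir→east) == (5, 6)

;; 61. maze.sense(dir→north) == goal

;; 62. maze.move(dir→north) == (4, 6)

Answer: (4, 6)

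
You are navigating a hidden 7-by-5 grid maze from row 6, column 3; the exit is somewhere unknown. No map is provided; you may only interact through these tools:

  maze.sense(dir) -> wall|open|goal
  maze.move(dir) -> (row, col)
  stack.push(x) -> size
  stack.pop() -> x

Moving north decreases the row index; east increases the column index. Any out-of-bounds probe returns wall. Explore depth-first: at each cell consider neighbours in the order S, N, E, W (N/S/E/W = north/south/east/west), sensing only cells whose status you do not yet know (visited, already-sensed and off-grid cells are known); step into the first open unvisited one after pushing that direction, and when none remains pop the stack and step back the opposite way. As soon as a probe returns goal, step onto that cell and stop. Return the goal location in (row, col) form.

;; sense(dir=north) : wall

;; sense(dir=east) : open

;; push(x=east) : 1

;; move(dir=east) : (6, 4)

;; sense(dir=north) : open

;; push(x=north) : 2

;; move(dir=north) : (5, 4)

;; sense(dir=north) : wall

;; pop() : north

;; move(dir=south) : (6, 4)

;; pop() : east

;; move(dir=west) : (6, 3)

;; sense(dir=west) : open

;; push(x=west) : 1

;; move(dir=west) : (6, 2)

;; sense(dir=north) : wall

;; sense(dir=west) : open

;; push(x=west) : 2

;; move(dir=west) : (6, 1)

;; sense(dir=north) : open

;; push(x=north) : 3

;; move(dir=north) : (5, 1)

;; sense(dir=north) : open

;; push(x=north) : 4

;; move(dir=north) : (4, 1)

;; sense(dir=north) : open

;; push(x=north) : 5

;; move(dir=north) : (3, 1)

;; sense(dir=north) : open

;; push(x=north) : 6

;; move(dir=north) : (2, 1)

;; sense(dir=north) : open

;; push(x=north) : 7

;; move(dir=north) : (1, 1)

;; sense(dir=north) : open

;; push(x=north) : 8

;; move(dir=north) : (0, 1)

;; sense(dir=east) : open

;; push(x=east) : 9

;; move(dir=east) : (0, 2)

;; sense(dir=south) : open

;; push(x=south) : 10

;; move(dir=south) : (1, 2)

;; sense(dir=south) : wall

;; sense(dir=east) : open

;; push(x=east) : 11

;; move(dir=east) : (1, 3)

;; sense(dir=south) : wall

;; sense(dir=north) : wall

;; sense(dir=east) : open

;; push(x=east) : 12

;; move(dir=east) : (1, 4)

;; sense(dir=south) : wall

;; sense(dir=north) : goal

;; move(dir=north) : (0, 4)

Answer: (0, 4)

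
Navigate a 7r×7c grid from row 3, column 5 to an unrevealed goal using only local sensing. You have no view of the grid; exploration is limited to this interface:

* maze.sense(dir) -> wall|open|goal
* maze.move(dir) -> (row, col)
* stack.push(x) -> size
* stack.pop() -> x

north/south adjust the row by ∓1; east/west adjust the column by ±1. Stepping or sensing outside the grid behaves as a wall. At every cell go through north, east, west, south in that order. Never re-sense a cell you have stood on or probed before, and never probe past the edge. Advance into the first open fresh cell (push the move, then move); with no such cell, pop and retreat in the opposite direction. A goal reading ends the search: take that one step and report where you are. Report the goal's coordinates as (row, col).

Now I run maze.sense using dir: north, and get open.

Next I call stack.push using x: north, and get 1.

I invoke maze.move using dir: north, → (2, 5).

I invoke maze.sense using dir: north, and see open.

I run stack.push using x: north, and get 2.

Next I call maze.move using dir: north, and see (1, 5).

I use maze.sense using dir: north, — result: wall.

Calling maze.sense using dir: east, and get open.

Invoking stack.push using x: east, and get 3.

Now I run maze.move using dir: east, — result: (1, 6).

I use maze.sense using dir: north, which returns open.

Now I run stack.push using x: north, yielding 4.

I invoke maze.move using dir: north, giving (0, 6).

I try stack.pop, : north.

I invoke maze.move using dir: south, and see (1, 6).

Now I run maze.sense using dir: south, and observe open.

Calling stack.push using x: south, and get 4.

Invoking maze.move using dir: south, — result: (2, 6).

I invoke maze.sense using dir: south, — result: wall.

I invoke stack.pop, which returns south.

Next I call maze.move using dir: north, : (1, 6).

Then stack.pop, and get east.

Then maze.move using dir: west, and see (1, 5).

I run maze.sense using dir: west, and observe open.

I try stack.push using x: west, — result: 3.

I call maze.move using dir: west, which returns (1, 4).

Calling maze.sense using dir: north, : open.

I run stack.push using x: north, which returns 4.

Invoking maze.move using dir: north, which returns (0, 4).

I call maze.sense using dir: west, giving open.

I invoke stack.push using x: west, and observe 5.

Using maze.move using dir: west, : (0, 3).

I run maze.sense using dir: west, — result: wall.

Calling maze.sense using dir: south, and observe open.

Now I run stack.push using x: south, and see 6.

Next I call maze.move using dir: south, and get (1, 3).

I call maze.sense using dir: west, and see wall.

I run maze.sense using dir: south, which returns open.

Then stack.push using x: south, and get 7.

I run maze.move using dir: south, which returns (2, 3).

Now I run maze.sense using dir: east, and observe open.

Invoking stack.push using x: east, and get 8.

Now I run maze.move using dir: east, and get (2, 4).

Then maze.sense using dir: south, giving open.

I invoke stack.push using x: south, which returns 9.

Now I run maze.move using dir: south, and get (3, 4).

Invoking maze.sense using dir: west, which returns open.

Invoking stack.push using x: west, which returns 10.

I call maze.move using dir: west, which returns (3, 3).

Now I run maze.sense using dir: west, and observe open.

I call stack.push using x: west, : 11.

Invoking maze.move using dir: west, — result: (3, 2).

I invoke maze.sense using dir: north, and see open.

Then stack.push using x: north, and get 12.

I call maze.move using dir: north, and get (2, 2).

Calling maze.sense using dir: west, and get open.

Next I call stack.push using x: west, yielding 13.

I try maze.move using dir: west, : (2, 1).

Now I run maze.sense using dir: north, → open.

I use stack.push using x: north, → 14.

Then maze.move using dir: north, and observe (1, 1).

I call maze.sense using dir: north, → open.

Calling stack.push using x: north, and get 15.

Then maze.move using dir: north, and see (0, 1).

I invoke maze.sense using dir: west, which returns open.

Using stack.push using x: west, and observe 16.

I call maze.move using dir: west, which returns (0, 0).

I run maze.sense using dir: south, : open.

I call stack.push using x: south, and see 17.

Using maze.move using dir: south, giving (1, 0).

Now I run maze.sense using dir: south, and see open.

I call stack.push using x: south, → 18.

I invoke maze.move using dir: south, : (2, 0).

Calling maze.sense using dir: south, giving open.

I run stack.push using x: south, which returns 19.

I invoke maze.move using dir: south, and get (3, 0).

I try maze.sense using dir: east, — result: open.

Using stack.push using x: east, which returns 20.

Next I call maze.move using dir: east, and get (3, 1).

Then maze.sense using dir: south, which returns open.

Next I call stack.push using x: south, yielding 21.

I call maze.move using dir: south, → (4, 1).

Invoking maze.sense using dir: east, yielding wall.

Then maze.sense using dir: west, and observe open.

Then stack.push using x: west, and get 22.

Next I call maze.move using dir: west, and observe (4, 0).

Next I call maze.sense using dir: south, giving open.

I run stack.push using x: south, which returns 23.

Calling maze.move using dir: south, and see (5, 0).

I use maze.sense using dir: east, : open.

I run stack.push using x: east, and observe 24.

Next I call maze.move using dir: east, → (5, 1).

I use maze.sense using dir: east, giving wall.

I run maze.sense using dir: south, which returns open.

Calling stack.push using x: south, yielding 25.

Now I run maze.move using dir: south, : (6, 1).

I use maze.sense using dir: east, giving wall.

Using maze.sense using dir: west, : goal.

I call maze.move using dir: west, yielding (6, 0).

Answer: (6, 0)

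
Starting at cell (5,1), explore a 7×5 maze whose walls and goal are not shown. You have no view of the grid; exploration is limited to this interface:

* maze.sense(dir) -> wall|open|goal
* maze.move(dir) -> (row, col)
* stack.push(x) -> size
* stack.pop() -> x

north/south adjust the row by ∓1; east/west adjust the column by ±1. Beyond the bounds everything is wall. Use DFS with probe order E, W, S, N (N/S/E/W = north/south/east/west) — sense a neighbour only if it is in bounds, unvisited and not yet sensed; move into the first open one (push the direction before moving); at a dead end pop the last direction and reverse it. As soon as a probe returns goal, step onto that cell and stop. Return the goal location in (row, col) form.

Calling maze.sense(dir='east'), — result: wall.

Invoking maze.sense(dir='west'), — result: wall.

Now I run maze.sense(dir='south'), and get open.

I use stack.push(x='south'), and observe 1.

I call maze.move(dir='south'), : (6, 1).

Calling maze.sense(dir='east'), which returns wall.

I use maze.sense(dir='west'), and observe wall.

I use stack.pop(), → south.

I run maze.move(dir='north'), and see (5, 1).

Then maze.sense(dir='north'), giving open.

I invoke stack.push(x='north'), which returns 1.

I call maze.move(dir='north'), and see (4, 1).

Invoking maze.sense(dir='east'), : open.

I try stack.push(x='east'), which returns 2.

I try maze.move(dir='east'), and get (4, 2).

I try maze.sense(dir='east'), yielding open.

Calling stack.push(x='east'), giving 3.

Calling maze.move(dir='east'), and get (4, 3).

I invoke maze.sense(dir='east'), → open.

Then stack.push(x='east'), — result: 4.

Using maze.move(dir='east'), giving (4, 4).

Next I call maze.sense(dir='south'), — result: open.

Now I run stack.push(x='south'), yielding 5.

Next I call maze.move(dir='south'), → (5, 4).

I call maze.sense(dir='west'), : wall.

I try maze.sense(dir='south'), → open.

Next I call stack.push(x='south'), giving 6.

I invoke maze.move(dir='south'), yielding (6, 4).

I call maze.sense(dir='west'), which returns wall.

Invoking stack.pop(), and see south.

Invoking maze.move(dir='north'), giving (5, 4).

Now I run stack.pop, — result: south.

I call maze.move(dir='north'), and observe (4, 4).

I try maze.sense(dir='north'), which returns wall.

I call stack.pop, → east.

I use maze.move(dir='west'), and see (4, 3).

Calling maze.sense(dir='north'), giving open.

I try stack.push(x='north'), : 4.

Next I call maze.move(dir='north'), giving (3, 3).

Then maze.sense(dir='west'), which returns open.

Using stack.push(x='west'), and see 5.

I call maze.move(dir='west'), yielding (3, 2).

I call maze.sense(dir='west'), which returns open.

Invoking stack.push(x='west'), yielding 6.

Then maze.move(dir='west'), → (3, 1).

I invoke maze.sense(dir='west'), and see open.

Then stack.push(x='west'), yielding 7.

Calling maze.move(dir='west'), : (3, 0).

Next I call maze.sense(dir='south'), and see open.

I invoke stack.push(x='south'), giving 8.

Invoking maze.move(dir='south'), — result: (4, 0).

I call stack.pop(), and get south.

I try maze.move(dir='north'), and see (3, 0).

Then maze.sense(dir='north'), which returns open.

I run stack.push(x='north'), which returns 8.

I run maze.move(dir='north'), and observe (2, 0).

Using maze.sense(dir='east'), giving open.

I invoke stack.push(x='east'), which returns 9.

I try maze.move(dir='east'), yielding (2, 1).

I call maze.sense(dir='east'), and see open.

Then stack.push(x='east'), giving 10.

I invoke maze.move(dir='east'), and observe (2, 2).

I invoke maze.sense(dir='east'), and see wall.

Using maze.sense(dir='north'), yielding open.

Using stack.push(x='north'), and see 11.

Calling maze.move(dir='north'), and observe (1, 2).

Next I call maze.sense(dir='east'), yielding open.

I call stack.push(x='east'), — result: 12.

Then maze.move(dir='east'), and see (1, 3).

Now I run maze.sense(dir='east'), : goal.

I invoke maze.move(dir='east'), and observe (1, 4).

Answer: (1, 4)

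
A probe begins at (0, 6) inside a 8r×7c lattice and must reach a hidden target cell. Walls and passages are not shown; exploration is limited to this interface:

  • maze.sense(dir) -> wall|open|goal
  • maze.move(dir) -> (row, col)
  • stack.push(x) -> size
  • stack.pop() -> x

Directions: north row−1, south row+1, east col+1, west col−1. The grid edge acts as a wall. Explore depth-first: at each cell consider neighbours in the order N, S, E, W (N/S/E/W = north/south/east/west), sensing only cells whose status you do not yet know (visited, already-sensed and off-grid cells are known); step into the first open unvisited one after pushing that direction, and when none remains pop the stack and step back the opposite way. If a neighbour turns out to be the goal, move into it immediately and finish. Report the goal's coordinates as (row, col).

-> maze.sense(dir→south)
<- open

-> stack.push(x→south)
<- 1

-> maze.move(dir→south)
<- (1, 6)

-> maze.sense(dir→south)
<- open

-> stack.push(x→south)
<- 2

-> maze.move(dir→south)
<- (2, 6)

-> maze.sense(dir→south)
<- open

-> stack.push(x→south)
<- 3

-> maze.move(dir→south)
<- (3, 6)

-> maze.sense(dir→south)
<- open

-> stack.push(x→south)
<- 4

-> maze.move(dir→south)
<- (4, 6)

-> maze.sense(dir→south)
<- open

-> stack.push(x→south)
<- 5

-> maze.move(dir→south)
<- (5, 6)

-> maze.sense(dir→south)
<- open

-> stack.push(x→south)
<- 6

-> maze.move(dir→south)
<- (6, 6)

-> maze.sense(dir→south)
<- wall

-> maze.sense(dir→west)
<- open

-> stack.push(x→west)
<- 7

-> maze.move(dir→west)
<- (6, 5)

-> maze.sense(dir→north)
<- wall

-> maze.sense(dir→south)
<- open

-> stack.push(x→south)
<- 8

-> maze.move(dir→south)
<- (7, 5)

-> maze.sense(dir→west)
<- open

-> stack.push(x→west)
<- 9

-> maze.move(dir→west)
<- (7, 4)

-> maze.sense(dir→north)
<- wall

-> maze.sense(dir→west)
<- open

-> stack.push(x→west)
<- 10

-> maze.move(dir→west)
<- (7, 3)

-> maze.sense(dir→north)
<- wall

-> maze.sense(dir→west)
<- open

-> stack.push(x→west)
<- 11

-> maze.move(dir→west)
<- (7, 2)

-> maze.sense(dir→north)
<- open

-> stack.push(x→north)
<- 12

-> maze.move(dir→north)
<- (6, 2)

-> maze.sense(dir→north)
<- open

-> stack.push(x→north)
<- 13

-> maze.move(dir→north)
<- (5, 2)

-> maze.sense(dir→north)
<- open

-> stack.push(x→north)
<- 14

-> maze.move(dir→north)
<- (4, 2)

-> maze.sense(dir→north)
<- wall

-> maze.sense(dir→east)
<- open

-> stack.push(x→east)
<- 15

-> maze.move(dir→east)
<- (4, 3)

-> maze.sense(dir→north)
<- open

-> stack.push(x→north)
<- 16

-> maze.move(dir→north)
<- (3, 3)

-> maze.sense(dir→north)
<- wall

-> maze.sense(dir→east)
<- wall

-> stack.pop()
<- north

-> maze.move(dir→south)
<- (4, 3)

-> maze.sense(dir→south)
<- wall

-> maze.sense(dir→east)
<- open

-> stack.push(x→east)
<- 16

-> maze.move(dir→east)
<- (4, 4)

-> maze.sense(dir→south)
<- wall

-> maze.sense(dir→east)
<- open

-> stack.push(x→east)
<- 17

-> maze.move(dir→east)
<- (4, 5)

-> maze.sense(dir→north)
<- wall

-> stack.pop()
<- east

-> maze.move(dir→west)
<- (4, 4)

-> stack.pop()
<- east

-> maze.move(dir→west)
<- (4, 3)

-> stack.pop()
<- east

-> maze.move(dir→west)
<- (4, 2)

-> maze.sense(dir→west)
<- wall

-> stack.pop()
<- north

-> maze.move(dir→south)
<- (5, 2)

-> maze.sense(dir→west)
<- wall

-> stack.pop()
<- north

-> maze.move(dir→south)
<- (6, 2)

-> maze.sense(dir→west)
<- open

-> stack.push(x→west)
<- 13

-> maze.move(dir→west)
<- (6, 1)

-> maze.sense(dir→south)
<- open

-> stack.push(x→south)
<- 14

-> maze.move(dir→south)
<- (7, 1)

-> maze.sense(dir→west)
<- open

-> stack.push(x→west)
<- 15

-> maze.move(dir→west)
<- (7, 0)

-> maze.sense(dir→north)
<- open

-> stack.push(x→north)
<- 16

-> maze.move(dir→north)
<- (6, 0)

-> maze.sense(dir→north)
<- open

-> stack.push(x→north)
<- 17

-> maze.move(dir→north)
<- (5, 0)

-> maze.sense(dir→north)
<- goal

-> maze.move(dir→north)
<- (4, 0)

Answer: (4, 0)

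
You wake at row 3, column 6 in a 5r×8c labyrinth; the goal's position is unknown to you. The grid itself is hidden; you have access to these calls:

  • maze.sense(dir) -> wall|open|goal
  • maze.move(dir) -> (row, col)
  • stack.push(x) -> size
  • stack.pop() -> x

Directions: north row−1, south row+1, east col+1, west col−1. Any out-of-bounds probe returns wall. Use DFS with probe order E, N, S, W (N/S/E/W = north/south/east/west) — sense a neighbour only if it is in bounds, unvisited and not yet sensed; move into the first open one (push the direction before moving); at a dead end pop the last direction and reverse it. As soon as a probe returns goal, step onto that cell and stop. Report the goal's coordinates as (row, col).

Act: maze.sense[east]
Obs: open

Act: stack.push[east]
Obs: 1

Act: maze.move[east]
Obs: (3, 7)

Act: maze.sense[north]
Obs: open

Act: stack.push[north]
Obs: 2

Act: maze.move[north]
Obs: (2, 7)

Act: maze.sense[north]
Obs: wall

Act: maze.sense[west]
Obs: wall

Act: stack.pop[]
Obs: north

Act: maze.move[south]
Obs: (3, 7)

Act: maze.sense[south]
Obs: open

Act: stack.push[south]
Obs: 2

Act: maze.move[south]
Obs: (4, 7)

Act: maze.sense[west]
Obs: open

Act: stack.push[west]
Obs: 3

Act: maze.move[west]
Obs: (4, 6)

Act: maze.sense[west]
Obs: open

Act: stack.push[west]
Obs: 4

Act: maze.move[west]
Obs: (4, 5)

Act: maze.sense[north]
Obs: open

Act: stack.push[north]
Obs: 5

Act: maze.move[north]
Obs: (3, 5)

Act: maze.sense[north]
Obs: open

Act: stack.push[north]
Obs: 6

Act: maze.move[north]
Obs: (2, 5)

Act: maze.sense[north]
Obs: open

Act: stack.push[north]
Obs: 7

Act: maze.move[north]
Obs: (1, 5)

Act: maze.sense[east]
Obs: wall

Act: maze.sense[north]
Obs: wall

Act: maze.sense[west]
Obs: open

Act: stack.push[west]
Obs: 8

Act: maze.move[west]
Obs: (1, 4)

Act: maze.sense[north]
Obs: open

Act: stack.push[north]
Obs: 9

Act: maze.move[north]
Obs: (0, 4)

Act: maze.sense[west]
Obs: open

Act: stack.push[west]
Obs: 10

Act: maze.move[west]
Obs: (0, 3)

Act: maze.sense[south]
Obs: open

Act: stack.push[south]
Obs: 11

Act: maze.move[south]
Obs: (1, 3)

Act: maze.sense[south]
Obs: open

Act: stack.push[south]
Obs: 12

Act: maze.move[south]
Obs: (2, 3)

Act: maze.sense[east]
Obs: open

Act: stack.push[east]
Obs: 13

Act: maze.move[east]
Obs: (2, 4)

Act: maze.sense[south]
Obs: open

Act: stack.push[south]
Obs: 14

Act: maze.move[south]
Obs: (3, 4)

Act: maze.sense[south]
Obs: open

Act: stack.push[south]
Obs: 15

Act: maze.move[south]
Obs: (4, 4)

Act: maze.sense[west]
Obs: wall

Act: stack.pop[]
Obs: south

Act: maze.move[north]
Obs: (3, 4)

Act: maze.sense[west]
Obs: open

Act: stack.push[west]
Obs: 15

Act: maze.move[west]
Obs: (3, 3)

Act: maze.sense[west]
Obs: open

Act: stack.push[west]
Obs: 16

Act: maze.move[west]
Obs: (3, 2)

Act: maze.sense[north]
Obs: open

Act: stack.push[north]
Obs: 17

Act: maze.move[north]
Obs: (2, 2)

Act: maze.sense[north]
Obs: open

Act: stack.push[north]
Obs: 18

Act: maze.move[north]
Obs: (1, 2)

Act: maze.sense[north]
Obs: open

Act: stack.push[north]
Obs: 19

Act: maze.move[north]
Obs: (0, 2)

Act: maze.sense[west]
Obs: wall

Act: stack.pop[]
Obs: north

Act: maze.move[south]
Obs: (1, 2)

Act: maze.sense[west]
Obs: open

Act: stack.push[west]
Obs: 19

Act: maze.move[west]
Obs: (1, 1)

Act: maze.sense[south]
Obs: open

Act: stack.push[south]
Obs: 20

Act: maze.move[south]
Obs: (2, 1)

Act: maze.sense[south]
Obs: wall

Act: maze.sense[west]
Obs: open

Act: stack.push[west]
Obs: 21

Act: maze.move[west]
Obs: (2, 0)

Act: maze.sense[north]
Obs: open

Act: stack.push[north]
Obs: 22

Act: maze.move[north]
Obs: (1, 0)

Act: maze.sense[north]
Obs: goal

Act: maze.move[north]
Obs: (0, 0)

Answer: (0, 0)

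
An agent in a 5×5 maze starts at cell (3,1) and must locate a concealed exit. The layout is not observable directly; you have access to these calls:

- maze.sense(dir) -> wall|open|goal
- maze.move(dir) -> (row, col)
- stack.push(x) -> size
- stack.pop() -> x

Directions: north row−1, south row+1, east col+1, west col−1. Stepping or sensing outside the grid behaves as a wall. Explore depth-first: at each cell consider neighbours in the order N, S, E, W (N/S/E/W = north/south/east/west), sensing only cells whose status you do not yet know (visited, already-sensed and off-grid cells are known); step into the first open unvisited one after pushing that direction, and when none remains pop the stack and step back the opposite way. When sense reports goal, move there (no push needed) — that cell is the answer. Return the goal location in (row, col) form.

Next I call maze.sense on north, : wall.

I try maze.sense on south, which returns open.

I use stack.push on south, yielding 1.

Calling maze.move on south, → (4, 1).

Calling maze.sense on east, : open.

I use stack.push on east, and see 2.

I try maze.move on east, and observe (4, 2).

Invoking maze.sense on north, and observe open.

Next I call stack.push on north, yielding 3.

Now I run maze.move on north, giving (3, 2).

I invoke maze.sense on north, which returns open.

I use stack.push on north, giving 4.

Next I call maze.move on north, — result: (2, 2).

I use maze.sense on north, → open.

Then stack.push on north, : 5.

Then maze.move on north, → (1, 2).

Invoking maze.sense on north, and see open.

I use stack.push on north, and observe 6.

I try maze.move on north, giving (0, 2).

Using maze.sense on east, giving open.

Then stack.push on east, → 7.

I use maze.move on east, : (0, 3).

I call maze.sense on south, which returns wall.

I run maze.sense on east, which returns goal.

I try maze.move on east, → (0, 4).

Answer: (0, 4)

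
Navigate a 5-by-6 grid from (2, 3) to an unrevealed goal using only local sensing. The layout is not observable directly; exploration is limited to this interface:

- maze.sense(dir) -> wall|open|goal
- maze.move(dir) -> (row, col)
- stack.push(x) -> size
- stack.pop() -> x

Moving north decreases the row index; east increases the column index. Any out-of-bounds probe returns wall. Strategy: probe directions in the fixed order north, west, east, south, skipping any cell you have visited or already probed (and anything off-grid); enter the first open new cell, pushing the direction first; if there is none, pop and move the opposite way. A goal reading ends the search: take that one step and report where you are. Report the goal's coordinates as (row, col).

Act: sense[dir→north]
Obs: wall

Act: sense[dir→west]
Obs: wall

Act: sense[dir→east]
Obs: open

Act: push[x→east]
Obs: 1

Act: move[dir→east]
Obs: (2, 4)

Act: sense[dir→north]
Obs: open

Act: push[x→north]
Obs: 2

Act: move[dir→north]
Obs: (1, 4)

Act: sense[dir→north]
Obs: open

Act: push[x→north]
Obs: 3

Act: move[dir→north]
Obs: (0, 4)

Act: sense[dir→west]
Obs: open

Act: push[x→west]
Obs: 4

Act: move[dir→west]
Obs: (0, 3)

Act: sense[dir→west]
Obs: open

Act: push[x→west]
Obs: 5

Act: move[dir→west]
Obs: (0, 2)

Act: sense[dir→west]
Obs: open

Act: push[x→west]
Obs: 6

Act: move[dir→west]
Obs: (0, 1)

Act: sense[dir→west]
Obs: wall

Act: sense[dir→south]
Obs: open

Act: push[x→south]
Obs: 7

Act: move[dir→south]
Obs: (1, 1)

Act: sense[dir→west]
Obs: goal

Act: move[dir→west]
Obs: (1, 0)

Answer: (1, 0)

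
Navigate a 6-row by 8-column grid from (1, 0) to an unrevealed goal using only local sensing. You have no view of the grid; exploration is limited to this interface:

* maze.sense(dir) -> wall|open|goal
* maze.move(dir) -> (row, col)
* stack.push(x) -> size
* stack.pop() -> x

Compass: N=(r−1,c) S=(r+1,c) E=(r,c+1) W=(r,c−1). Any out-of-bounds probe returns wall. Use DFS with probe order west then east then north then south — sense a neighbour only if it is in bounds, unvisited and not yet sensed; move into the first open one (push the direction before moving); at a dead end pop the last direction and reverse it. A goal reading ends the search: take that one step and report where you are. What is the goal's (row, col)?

>> maze.sense(dir=east)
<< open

>> stack.push(x=east)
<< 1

>> maze.move(dir=east)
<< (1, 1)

>> maze.sense(dir=east)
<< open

>> stack.push(x=east)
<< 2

>> maze.move(dir=east)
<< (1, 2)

>> maze.sense(dir=east)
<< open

>> stack.push(x=east)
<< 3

>> maze.move(dir=east)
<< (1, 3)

>> maze.sense(dir=east)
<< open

>> stack.push(x=east)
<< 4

>> maze.move(dir=east)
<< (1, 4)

>> maze.sense(dir=east)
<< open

>> stack.push(x=east)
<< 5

>> maze.move(dir=east)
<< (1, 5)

>> maze.sense(dir=east)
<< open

>> stack.push(x=east)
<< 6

>> maze.move(dir=east)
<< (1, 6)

>> maze.sense(dir=east)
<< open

>> stack.push(x=east)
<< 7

>> maze.move(dir=east)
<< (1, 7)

>> maze.sense(dir=north)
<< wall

>> maze.sense(dir=south)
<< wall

>> stack.pop()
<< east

>> maze.move(dir=west)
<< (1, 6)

>> maze.sense(dir=north)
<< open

>> stack.push(x=north)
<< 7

>> maze.move(dir=north)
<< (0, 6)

>> maze.sense(dir=west)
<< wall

>> stack.pop()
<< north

>> maze.move(dir=south)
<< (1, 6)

>> maze.sense(dir=south)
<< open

>> stack.push(x=south)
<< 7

>> maze.move(dir=south)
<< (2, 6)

>> maze.sense(dir=west)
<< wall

>> maze.sense(dir=south)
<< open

>> stack.push(x=south)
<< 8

>> maze.move(dir=south)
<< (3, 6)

>> maze.sense(dir=west)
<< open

>> stack.push(x=west)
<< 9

>> maze.move(dir=west)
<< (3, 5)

>> maze.sense(dir=west)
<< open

>> stack.push(x=west)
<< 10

>> maze.move(dir=west)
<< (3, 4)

>> maze.sense(dir=west)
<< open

>> stack.push(x=west)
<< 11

>> maze.move(dir=west)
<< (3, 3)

>> maze.sense(dir=west)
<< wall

>> maze.sense(dir=north)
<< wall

>> maze.sense(dir=south)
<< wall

>> stack.pop()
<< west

>> maze.move(dir=east)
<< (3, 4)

>> maze.sense(dir=north)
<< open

>> stack.push(x=north)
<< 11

>> maze.move(dir=north)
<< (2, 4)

>> stack.pop()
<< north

>> maze.move(dir=south)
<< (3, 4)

>> maze.sense(dir=south)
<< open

>> stack.push(x=south)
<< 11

>> maze.move(dir=south)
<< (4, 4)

>> maze.sense(dir=east)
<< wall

>> maze.sense(dir=south)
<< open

>> stack.push(x=south)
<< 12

>> maze.move(dir=south)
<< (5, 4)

>> maze.sense(dir=west)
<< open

>> stack.push(x=west)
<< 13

>> maze.move(dir=west)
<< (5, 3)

>> maze.sense(dir=west)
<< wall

>> stack.pop()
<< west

>> maze.move(dir=east)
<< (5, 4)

>> maze.sense(dir=east)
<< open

>> stack.push(x=east)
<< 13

>> maze.move(dir=east)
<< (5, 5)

>> maze.sense(dir=east)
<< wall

>> stack.pop()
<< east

>> maze.move(dir=west)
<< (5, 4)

>> stack.pop()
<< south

>> maze.move(dir=north)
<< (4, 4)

>> stack.pop()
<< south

>> maze.move(dir=north)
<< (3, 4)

>> stack.pop()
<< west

>> maze.move(dir=east)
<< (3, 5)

>> stack.pop()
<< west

>> maze.move(dir=east)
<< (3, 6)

>> maze.sense(dir=east)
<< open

>> stack.push(x=east)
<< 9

>> maze.move(dir=east)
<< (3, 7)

>> maze.sense(dir=south)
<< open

>> stack.push(x=south)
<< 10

>> maze.move(dir=south)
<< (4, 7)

>> maze.sense(dir=west)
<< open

>> stack.push(x=west)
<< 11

>> maze.move(dir=west)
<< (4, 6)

>> stack.pop()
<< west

>> maze.move(dir=east)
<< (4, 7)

>> maze.sense(dir=south)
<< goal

>> maze.move(dir=south)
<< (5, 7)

Answer: (5, 7)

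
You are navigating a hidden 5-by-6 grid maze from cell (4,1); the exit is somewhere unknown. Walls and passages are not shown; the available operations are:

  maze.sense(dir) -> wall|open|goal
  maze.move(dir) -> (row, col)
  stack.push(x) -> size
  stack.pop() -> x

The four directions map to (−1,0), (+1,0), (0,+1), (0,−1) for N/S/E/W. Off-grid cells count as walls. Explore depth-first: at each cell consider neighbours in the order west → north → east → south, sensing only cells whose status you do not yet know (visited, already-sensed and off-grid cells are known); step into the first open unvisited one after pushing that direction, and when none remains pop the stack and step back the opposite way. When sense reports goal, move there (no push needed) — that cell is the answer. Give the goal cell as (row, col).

Now I run sense(dir=west), and see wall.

I call sense(dir=north), and see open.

Then push(x=north), yielding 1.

I invoke move(dir=north), and see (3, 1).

I invoke sense(dir=west), → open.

Then push(x=west), — result: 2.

I call move(dir=west), : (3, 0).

Using sense(dir=north), and get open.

I try push(x=north), and get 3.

Calling move(dir=north), and see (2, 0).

I run sense(dir=north), and observe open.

I use push(x=north), yielding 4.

I run move(dir=north), : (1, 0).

Using sense(dir=north), giving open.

Using push(x=north), and observe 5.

I call move(dir=north), and see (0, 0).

Then sense(dir=east), : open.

Now I run push(x=east), and get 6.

Next I call move(dir=east), which returns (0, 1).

Calling sense(dir=east), and see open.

Calling push(x=east), and get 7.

I run move(dir=east), : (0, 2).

Invoking sense(dir=east), → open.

I invoke push(x=east), yielding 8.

Then move(dir=east), yielding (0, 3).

I invoke sense(dir=east), and observe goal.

Then move(dir=east), and observe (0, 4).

Answer: (0, 4)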